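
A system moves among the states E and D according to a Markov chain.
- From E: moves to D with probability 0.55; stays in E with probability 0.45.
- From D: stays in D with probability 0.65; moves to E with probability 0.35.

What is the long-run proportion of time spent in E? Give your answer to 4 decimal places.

Let the stationary distribution be π with π = πP and π_1 + π_2 = 1.
π_1 = 0.45·π_1 + 0.35·π_2
Solving with the normalization constraint gives π = (0.3889, 0.6111).
So the stationary probability of E is 0.3889.

0.3889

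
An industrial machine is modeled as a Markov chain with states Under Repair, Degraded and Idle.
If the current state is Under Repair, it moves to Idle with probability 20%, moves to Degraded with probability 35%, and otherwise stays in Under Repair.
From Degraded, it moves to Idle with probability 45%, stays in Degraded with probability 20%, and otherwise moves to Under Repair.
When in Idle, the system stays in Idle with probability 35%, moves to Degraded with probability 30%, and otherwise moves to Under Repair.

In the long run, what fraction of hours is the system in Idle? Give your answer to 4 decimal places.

0.3207

Let the stationary distribution be π with π = πP and π_1 + π_2 + π_3 = 1.
π_1 = 0.45·π_1 + 0.35·π_2 + 0.35·π_3
π_2 = 0.35·π_1 + 0.2·π_2 + 0.3·π_3
Solving with the normalization constraint gives π = (0.3889, 0.2904, 0.3207).
So the stationary probability of Idle is 0.3207.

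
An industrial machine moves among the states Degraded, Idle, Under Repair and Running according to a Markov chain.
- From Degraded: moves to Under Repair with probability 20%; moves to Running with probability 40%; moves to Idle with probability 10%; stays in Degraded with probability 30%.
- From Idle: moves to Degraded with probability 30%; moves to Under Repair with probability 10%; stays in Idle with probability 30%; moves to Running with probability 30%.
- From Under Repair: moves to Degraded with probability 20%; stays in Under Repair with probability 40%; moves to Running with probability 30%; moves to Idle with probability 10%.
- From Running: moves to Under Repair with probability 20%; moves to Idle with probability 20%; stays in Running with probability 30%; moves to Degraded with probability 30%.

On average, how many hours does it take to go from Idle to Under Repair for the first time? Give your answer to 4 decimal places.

6.1350

Let t(s) be the expected number of hours to first reach Under Repair from state s, with t(Under Repair) = 0. Conditioning on the first hour:
t(Degraded) = 1 + 0.3·t(Degraded) + 0.1·t(Idle) + 0.4·t(Running)
t(Idle) = 1 + 0.3·t(Degraded) + 0.3·t(Idle) + 0.3·t(Running)
t(Running) = 1 + 0.3·t(Degraded) + 0.2·t(Idle) + 0.3·t(Running)
Solving: t(Degraded) = 5.4601, t(Idle) = 6.1350, t(Running) = 5.5215.
Expected hours from Idle to Under Repair: 6.1350.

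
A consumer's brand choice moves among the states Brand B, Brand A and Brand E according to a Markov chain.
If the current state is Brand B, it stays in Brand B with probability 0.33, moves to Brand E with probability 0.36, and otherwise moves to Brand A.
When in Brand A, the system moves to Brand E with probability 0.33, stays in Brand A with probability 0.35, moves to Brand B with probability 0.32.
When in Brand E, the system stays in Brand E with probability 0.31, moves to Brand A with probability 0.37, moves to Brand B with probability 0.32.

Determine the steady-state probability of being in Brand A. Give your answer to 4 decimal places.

0.3437

Let the stationary distribution be π with π = πP and π_1 + π_2 + π_3 = 1.
π_1 = 0.33·π_1 + 0.32·π_2 + 0.32·π_3
π_2 = 0.31·π_1 + 0.35·π_2 + 0.37·π_3
Solving with the normalization constraint gives π = (0.3232, 0.3437, 0.3330).
So the stationary probability of Brand A is 0.3437.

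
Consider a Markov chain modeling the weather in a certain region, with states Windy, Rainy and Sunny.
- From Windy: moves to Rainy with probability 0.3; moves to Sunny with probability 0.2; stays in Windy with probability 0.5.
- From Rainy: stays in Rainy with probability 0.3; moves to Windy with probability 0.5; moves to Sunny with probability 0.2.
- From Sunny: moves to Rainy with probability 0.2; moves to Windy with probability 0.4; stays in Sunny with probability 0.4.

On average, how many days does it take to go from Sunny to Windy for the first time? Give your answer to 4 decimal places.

Let t(s) be the expected number of days to first reach Windy from state s, with t(Windy) = 0. Conditioning on the first day:
t(Rainy) = 1 + 0.3·t(Rainy) + 0.2·t(Sunny)
t(Sunny) = 1 + 0.2·t(Rainy) + 0.4·t(Sunny)
Solving: t(Rainy) = 2.1053, t(Sunny) = 2.3684.
Expected days from Sunny to Windy: 2.3684.

2.3684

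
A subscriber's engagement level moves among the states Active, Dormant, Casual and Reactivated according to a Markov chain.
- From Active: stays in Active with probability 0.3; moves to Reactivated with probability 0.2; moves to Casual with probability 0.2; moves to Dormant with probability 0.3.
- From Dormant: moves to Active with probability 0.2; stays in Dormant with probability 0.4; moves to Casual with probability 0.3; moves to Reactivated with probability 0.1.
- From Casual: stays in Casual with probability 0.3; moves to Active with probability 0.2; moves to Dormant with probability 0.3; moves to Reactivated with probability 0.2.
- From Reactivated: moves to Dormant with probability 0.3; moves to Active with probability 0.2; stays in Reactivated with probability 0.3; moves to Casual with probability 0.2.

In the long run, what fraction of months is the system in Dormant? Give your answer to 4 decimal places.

Let the stationary distribution be π with π = πP and π_1 + π_2 + π_3 + π_4 = 1.
π_1 = 0.3·π_1 + 0.2·π_2 + 0.2·π_3 + 0.2·π_4
π_2 = 0.3·π_1 + 0.4·π_2 + 0.3·π_3 + 0.3·π_4
π_3 = 0.2·π_1 + 0.3·π_2 + 0.3·π_3 + 0.2·π_4
Solving with the normalization constraint gives π = (0.2222, 0.3333, 0.2593, 0.1852).
So the stationary probability of Dormant is 0.3333.

0.3333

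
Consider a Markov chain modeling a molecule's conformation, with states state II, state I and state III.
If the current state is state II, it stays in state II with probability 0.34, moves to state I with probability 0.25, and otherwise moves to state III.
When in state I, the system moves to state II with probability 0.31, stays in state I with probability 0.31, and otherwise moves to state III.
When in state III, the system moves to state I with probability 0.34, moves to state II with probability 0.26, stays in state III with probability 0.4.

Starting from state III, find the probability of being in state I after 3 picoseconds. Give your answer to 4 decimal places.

0.3040

Propagate the distribution vector 3 picoseconds from state III.
After 0 picoseconds: (0.0000, 0.0000, 1.0000)
After 1 picosecond: (0.2600, 0.3400, 0.4000)
After 2 picoseconds: (0.2978, 0.3064, 0.3958)
After 3 picoseconds: (0.2991, 0.3040, 0.3969)
P(in state I after 3 picoseconds) = 0.3040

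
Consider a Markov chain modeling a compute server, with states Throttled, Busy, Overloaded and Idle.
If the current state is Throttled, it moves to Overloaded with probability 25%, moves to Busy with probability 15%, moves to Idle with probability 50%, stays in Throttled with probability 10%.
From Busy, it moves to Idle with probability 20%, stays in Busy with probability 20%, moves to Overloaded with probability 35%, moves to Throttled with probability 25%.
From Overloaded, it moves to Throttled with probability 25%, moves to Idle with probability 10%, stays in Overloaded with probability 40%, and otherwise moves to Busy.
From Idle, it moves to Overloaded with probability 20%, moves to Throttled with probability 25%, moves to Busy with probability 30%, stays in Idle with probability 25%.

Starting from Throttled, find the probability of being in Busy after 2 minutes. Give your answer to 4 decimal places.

0.2575

Propagate the distribution vector 2 minutes from Throttled.
After 0 minutes: (1.0000, 0.0000, 0.0000, 0.0000)
After 1 minute: (0.1000, 0.1500, 0.2500, 0.5000)
After 2 minutes: (0.2350, 0.2575, 0.2775, 0.2300)
P(in Busy after 2 minutes) = 0.2575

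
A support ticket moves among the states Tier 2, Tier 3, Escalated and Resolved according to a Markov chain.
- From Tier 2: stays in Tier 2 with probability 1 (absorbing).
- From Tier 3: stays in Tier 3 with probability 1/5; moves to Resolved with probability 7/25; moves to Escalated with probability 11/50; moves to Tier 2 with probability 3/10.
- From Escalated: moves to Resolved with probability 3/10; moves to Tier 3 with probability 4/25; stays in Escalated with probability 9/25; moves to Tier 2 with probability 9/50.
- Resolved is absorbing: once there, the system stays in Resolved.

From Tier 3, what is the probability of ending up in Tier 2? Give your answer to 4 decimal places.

0.4857

Let h(s) be the probability of absorption at Tier 2 starting from transient state s. Then h(Tier 2) = 1 and h(Resolved) = 0. By first-step analysis:
h(Tier 3) = 0.3·1 + 0.2·h(Tier 3) + 0.22·h(Escalated) + 0.28·0
h(Escalated) = 0.18·1 + 0.16·h(Tier 3) + 0.36·h(Escalated) + 0.3·0
Solving: h(Tier 3) = 0.4857, h(Escalated) = 0.4027.
Starting from Tier 3, the probability is 0.4857.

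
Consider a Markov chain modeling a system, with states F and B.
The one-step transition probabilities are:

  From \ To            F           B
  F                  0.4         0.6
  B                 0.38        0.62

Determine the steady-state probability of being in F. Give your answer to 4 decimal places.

0.3878

Let the stationary distribution be π with π = πP and π_1 + π_2 = 1.
π_1 = 0.4·π_1 + 0.38·π_2
Solving with the normalization constraint gives π = (0.3878, 0.6122).
So the stationary probability of F is 0.3878.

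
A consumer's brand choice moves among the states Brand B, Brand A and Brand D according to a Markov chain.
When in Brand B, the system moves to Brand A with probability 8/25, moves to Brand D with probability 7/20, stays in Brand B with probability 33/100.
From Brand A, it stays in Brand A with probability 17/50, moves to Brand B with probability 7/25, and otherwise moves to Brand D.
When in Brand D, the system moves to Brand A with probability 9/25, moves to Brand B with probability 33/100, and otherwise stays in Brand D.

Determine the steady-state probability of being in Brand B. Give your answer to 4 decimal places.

Let the stationary distribution be π with π = πP and π_1 + π_2 + π_3 = 1.
π_1 = 0.33·π_1 + 0.28·π_2 + 0.33·π_3
π_2 = 0.32·π_1 + 0.34·π_2 + 0.36·π_3
Solving with the normalization constraint gives π = (0.3130, 0.3407, 0.3464).
So the stationary probability of Brand B is 0.3130.

0.3130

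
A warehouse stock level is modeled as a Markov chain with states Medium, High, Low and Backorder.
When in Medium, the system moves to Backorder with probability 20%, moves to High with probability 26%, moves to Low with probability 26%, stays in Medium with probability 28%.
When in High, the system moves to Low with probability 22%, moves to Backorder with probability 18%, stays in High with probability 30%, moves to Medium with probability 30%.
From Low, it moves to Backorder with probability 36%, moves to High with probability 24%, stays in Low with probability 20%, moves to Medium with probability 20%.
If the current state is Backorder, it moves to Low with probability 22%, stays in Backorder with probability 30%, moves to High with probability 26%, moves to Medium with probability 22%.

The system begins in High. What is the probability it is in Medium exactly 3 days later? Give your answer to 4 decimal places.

Propagate the distribution vector 3 days from High.
After 0 days: (0.0000, 1.0000, 0.0000, 0.0000)
After 1 day: (0.3000, 0.3000, 0.2200, 0.1800)
After 2 days: (0.2576, 0.2676, 0.2276, 0.2472)
After 3 days: (0.2523, 0.2662, 0.2258, 0.2558)
P(in Medium after 3 days) = 0.2523

0.2523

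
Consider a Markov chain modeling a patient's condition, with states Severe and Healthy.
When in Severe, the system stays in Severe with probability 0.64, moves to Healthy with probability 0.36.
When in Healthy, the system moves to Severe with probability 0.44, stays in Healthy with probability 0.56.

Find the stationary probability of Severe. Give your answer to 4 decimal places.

Let the stationary distribution be π with π = πP and π_1 + π_2 = 1.
π_1 = 0.64·π_1 + 0.44·π_2
Solving with the normalization constraint gives π = (0.5500, 0.4500).
So the stationary probability of Severe is 0.5500.

0.5500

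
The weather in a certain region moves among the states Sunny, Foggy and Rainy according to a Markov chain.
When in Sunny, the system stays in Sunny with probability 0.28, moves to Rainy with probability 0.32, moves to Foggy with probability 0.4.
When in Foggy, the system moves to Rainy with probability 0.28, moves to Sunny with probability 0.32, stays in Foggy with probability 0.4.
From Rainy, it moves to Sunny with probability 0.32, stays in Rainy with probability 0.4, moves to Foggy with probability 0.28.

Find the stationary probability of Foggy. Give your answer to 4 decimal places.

Let the stationary distribution be π with π = πP and π_1 + π_2 + π_3 = 1.
π_1 = 0.28·π_1 + 0.32·π_2 + 0.32·π_3
π_2 = 0.4·π_1 + 0.4·π_2 + 0.28·π_3
Solving with the normalization constraint gives π = (0.3077, 0.3601, 0.3322).
So the stationary probability of Foggy is 0.3601.

0.3601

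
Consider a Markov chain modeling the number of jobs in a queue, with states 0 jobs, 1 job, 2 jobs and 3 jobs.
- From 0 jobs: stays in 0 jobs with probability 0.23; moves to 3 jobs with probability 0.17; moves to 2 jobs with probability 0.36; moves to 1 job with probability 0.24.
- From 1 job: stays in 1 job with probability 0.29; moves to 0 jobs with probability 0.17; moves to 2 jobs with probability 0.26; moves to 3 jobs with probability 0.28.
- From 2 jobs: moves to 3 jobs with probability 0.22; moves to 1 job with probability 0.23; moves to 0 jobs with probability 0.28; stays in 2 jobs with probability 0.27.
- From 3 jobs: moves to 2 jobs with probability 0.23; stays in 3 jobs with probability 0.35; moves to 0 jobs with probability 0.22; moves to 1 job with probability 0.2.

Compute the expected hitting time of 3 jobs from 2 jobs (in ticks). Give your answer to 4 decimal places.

4.4884

Let t(s) be the expected number of ticks to first reach 3 jobs from state s, with t(3 jobs) = 0. Conditioning on the first tick:
t(0 jobs) = 1 + 0.23·t(0 jobs) + 0.24·t(1 job) + 0.36·t(2 jobs)
t(1 job) = 1 + 0.17·t(0 jobs) + 0.29·t(1 job) + 0.26·t(2 jobs)
t(2 jobs) = 1 + 0.28·t(0 jobs) + 0.23·t(1 job) + 0.27·t(2 jobs)
Solving: t(0 jobs) = 4.6992, t(1 job) = 4.1772, t(2 jobs) = 4.4884.
Expected ticks from 2 jobs to 3 jobs: 4.4884.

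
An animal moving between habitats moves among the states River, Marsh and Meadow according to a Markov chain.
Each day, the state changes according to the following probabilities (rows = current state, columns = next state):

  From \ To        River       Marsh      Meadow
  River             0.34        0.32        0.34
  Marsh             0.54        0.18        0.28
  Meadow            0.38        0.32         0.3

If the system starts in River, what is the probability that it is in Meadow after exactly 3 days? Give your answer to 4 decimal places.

0.3112

Propagate the distribution vector 3 days from River.
After 0 days: (1.0000, 0.0000, 0.0000)
After 1 day: (0.3400, 0.3200, 0.3400)
After 2 days: (0.4176, 0.2752, 0.3072)
After 3 days: (0.4073, 0.2815, 0.3112)
P(in Meadow after 3 days) = 0.3112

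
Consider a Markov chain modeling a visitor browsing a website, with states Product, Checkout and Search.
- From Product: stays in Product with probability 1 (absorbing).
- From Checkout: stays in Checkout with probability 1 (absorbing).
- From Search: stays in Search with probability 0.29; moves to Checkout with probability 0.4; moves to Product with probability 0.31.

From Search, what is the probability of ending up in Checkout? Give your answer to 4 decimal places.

0.5634

Let h(s) be the probability of absorption at Checkout starting from transient state s. Then h(Checkout) = 1 and h(Product) = 0. By first-step analysis:
h(Search) = 0.31·0 + 0.4·1 + 0.29·h(Search)
Solving: h(Search) = 0.5634.
Starting from Search, the probability is 0.5634.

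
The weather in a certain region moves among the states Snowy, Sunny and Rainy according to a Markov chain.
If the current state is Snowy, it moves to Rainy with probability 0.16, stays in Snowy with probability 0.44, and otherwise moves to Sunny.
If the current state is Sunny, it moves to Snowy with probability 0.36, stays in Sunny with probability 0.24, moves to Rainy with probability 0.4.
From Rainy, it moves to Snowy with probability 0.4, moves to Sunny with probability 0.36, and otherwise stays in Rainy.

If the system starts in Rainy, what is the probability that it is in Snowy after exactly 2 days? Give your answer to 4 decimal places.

0.4016

Sum over the intermediate state after 1 day:
P = P(Rainy→Snowy)·P(Snowy→Snowy) + P(Rainy→Sunny)·P(Sunny→Snowy) + P(Rainy→Rainy)·P(Rainy→Snowy)
  = 0.4×0.44 + 0.36×0.36 + 0.24×0.4
  = 0.1760 + 0.1296 + 0.0960 = 0.4016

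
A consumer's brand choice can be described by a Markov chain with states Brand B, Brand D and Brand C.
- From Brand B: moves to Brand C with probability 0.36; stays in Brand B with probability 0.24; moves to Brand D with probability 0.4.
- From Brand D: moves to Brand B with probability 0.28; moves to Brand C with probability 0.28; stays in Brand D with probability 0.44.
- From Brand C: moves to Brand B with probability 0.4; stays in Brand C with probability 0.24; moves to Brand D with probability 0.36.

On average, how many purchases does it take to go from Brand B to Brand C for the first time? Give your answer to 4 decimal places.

3.0612

Let t(s) be the expected number of purchases to first reach Brand C from state s, with t(Brand C) = 0. Conditioning on the first purchase:
t(Brand B) = 1 + 0.24·t(Brand B) + 0.4·t(Brand D)
t(Brand D) = 1 + 0.28·t(Brand B) + 0.44·t(Brand D)
Solving: t(Brand B) = 3.0612, t(Brand D) = 3.3163.
Expected purchases from Brand B to Brand C: 3.0612.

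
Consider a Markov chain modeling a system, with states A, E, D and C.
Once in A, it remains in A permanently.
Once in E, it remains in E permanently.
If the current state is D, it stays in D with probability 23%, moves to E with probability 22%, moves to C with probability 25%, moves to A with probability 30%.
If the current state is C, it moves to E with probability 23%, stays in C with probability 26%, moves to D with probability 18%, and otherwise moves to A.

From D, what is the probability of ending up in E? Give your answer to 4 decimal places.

0.4198

Let h(s) be the probability of absorption at E starting from transient state s. Then h(E) = 1 and h(A) = 0. By first-step analysis:
h(D) = 0.3·0 + 0.22·1 + 0.23·h(D) + 0.25·h(C)
h(C) = 0.33·0 + 0.23·1 + 0.18·h(D) + 0.26·h(C)
Solving: h(D) = 0.4198, h(C) = 0.4129.
Starting from D, the probability is 0.4198.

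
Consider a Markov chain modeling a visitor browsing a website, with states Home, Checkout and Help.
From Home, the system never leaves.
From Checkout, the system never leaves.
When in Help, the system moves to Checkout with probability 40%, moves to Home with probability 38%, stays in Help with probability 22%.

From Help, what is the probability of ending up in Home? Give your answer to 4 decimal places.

Let h(s) be the probability of absorption at Home starting from transient state s. Then h(Home) = 1 and h(Checkout) = 0. By first-step analysis:
h(Help) = 0.38·1 + 0.4·0 + 0.22·h(Help)
Solving: h(Help) = 0.4872.
Starting from Help, the probability is 0.4872.

0.4872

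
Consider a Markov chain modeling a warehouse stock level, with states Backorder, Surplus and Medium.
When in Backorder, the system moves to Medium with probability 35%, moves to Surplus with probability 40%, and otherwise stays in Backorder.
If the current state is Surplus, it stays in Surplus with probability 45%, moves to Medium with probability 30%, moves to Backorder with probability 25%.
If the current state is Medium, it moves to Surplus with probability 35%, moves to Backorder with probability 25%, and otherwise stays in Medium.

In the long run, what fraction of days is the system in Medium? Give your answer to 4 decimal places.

Let the stationary distribution be π with π = πP and π_1 + π_2 + π_3 = 1.
π_1 = 0.25·π_1 + 0.25·π_2 + 0.25·π_3
π_2 = 0.4·π_1 + 0.45·π_2 + 0.35·π_3
Solving with the normalization constraint gives π = (0.2500, 0.4028, 0.3472).
So the stationary probability of Medium is 0.3472.

0.3472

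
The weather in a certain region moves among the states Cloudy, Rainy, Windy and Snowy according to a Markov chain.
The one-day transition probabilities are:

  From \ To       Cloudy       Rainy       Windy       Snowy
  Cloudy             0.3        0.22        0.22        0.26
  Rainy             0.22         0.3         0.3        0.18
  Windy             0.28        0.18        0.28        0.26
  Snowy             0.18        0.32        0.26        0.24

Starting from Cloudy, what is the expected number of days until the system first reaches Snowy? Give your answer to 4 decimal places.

Let t(s) be the expected number of days to first reach Snowy from state s, with t(Snowy) = 0. Conditioning on the first day:
t(Cloudy) = 1 + 0.3·t(Cloudy) + 0.22·t(Rainy) + 0.22·t(Windy)
t(Rainy) = 1 + 0.22·t(Cloudy) + 0.3·t(Rainy) + 0.3·t(Windy)
t(Windy) = 1 + 0.28·t(Cloudy) + 0.18·t(Rainy) + 0.28·t(Windy)
Solving: t(Cloudy) = 4.1365, t(Rainy) = 4.4949, t(Windy) = 4.1212.
Expected days from Cloudy to Snowy: 4.1365.

4.1365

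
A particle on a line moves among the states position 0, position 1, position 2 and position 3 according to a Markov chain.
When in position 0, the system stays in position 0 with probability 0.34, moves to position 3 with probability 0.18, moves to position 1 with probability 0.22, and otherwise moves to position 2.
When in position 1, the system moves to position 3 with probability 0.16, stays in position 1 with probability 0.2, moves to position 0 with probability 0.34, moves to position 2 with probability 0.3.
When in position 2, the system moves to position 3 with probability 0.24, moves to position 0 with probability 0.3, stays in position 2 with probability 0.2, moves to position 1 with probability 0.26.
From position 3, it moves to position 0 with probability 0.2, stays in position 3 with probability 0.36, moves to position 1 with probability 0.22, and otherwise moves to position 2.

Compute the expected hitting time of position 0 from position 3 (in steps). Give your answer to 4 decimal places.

3.9245

Let t(s) be the expected number of steps to first reach position 0 from state s, with t(position 0) = 0. Conditioning on the first step:
t(position 1) = 1 + 0.2·t(position 1) + 0.3·t(position 2) + 0.16·t(position 3)
t(position 2) = 1 + 0.26·t(position 1) + 0.2·t(position 2) + 0.24·t(position 3)
t(position 3) = 1 + 0.22·t(position 1) + 0.22·t(position 2) + 0.36·t(position 3)
Solving: t(position 1) = 3.3539, t(position 2) = 3.5174, t(position 3) = 3.9245.
Expected steps from position 3 to position 0: 3.9245.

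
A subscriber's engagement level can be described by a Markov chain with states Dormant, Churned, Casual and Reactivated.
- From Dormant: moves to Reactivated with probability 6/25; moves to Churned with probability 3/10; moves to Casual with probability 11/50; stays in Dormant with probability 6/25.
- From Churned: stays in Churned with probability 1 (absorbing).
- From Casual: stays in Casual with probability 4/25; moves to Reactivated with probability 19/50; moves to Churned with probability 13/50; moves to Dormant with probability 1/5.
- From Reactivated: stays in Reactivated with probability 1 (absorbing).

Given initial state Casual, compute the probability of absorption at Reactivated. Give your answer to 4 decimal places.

Let h(s) be the probability of absorption at Reactivated starting from transient state s. Then h(Reactivated) = 1 and h(Churned) = 0. By first-step analysis:
h(Dormant) = 0.24·h(Dormant) + 0.3·0 + 0.22·h(Casual) + 0.24·1
h(Casual) = 0.2·h(Dormant) + 0.26·0 + 0.16·h(Casual) + 0.38·1
Solving: h(Dormant) = 0.4798, h(Casual) = 0.5666.
Starting from Casual, the probability is 0.5666.

0.5666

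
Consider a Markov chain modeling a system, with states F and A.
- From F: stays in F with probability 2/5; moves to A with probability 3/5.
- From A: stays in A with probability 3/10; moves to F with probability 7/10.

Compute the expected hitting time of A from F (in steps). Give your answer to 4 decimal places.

1.6667

Let t(s) be the expected number of steps to first reach A from state s, with t(A) = 0. Conditioning on the first step:
t(F) = 1 + 0.4·t(F)
Solving: t(F) = 1.6667.
Expected steps from F to A: 1.6667.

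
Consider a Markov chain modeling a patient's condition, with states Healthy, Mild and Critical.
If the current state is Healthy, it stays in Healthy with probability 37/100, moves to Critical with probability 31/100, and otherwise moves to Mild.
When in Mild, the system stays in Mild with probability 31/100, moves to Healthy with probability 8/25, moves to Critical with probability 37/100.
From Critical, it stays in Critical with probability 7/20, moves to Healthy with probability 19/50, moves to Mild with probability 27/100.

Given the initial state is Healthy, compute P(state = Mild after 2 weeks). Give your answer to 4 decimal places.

0.3013

Sum over the intermediate state after 1 week:
P = P(Healthy→Healthy)·P(Healthy→Mild) + P(Healthy→Mild)·P(Mild→Mild) + P(Healthy→Critical)·P(Critical→Mild)
  = 0.37×0.32 + 0.32×0.31 + 0.31×0.27
  = 0.1184 + 0.0992 + 0.0837 = 0.3013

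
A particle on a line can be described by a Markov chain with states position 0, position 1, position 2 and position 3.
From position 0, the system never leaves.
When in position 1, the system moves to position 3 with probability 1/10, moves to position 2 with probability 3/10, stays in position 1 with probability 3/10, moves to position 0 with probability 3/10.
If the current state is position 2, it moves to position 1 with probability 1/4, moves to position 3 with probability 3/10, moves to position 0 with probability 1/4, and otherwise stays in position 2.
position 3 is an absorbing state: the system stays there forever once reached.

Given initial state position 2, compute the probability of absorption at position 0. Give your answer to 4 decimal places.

0.5155

Let h(s) be the probability of absorption at position 0 starting from transient state s. Then h(position 0) = 1 and h(position 3) = 0. By first-step analysis:
h(position 1) = 0.3·1 + 0.3·h(position 1) + 0.3·h(position 2) + 0.1·0
h(position 2) = 0.25·1 + 0.25·h(position 1) + 0.2·h(position 2) + 0.3·0
Solving: h(position 1) = 0.6495, h(position 2) = 0.5155.
Starting from position 2, the probability is 0.5155.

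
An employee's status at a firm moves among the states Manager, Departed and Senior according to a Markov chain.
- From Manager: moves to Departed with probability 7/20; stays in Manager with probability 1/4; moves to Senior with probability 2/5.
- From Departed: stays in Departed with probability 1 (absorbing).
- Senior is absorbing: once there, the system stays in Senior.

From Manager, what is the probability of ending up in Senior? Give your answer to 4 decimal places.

Let h(s) be the probability of absorption at Senior starting from transient state s. Then h(Senior) = 1 and h(Departed) = 0. By first-step analysis:
h(Manager) = 0.25·h(Manager) + 0.35·0 + 0.4·1
Solving: h(Manager) = 0.5333.
Starting from Manager, the probability is 0.5333.

0.5333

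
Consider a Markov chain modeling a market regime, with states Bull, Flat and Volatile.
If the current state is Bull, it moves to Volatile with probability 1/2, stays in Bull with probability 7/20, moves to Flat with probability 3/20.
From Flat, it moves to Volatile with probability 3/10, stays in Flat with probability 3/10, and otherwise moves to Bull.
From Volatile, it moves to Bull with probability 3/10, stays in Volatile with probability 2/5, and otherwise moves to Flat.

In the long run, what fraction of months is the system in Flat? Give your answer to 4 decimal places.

0.2487

Let the stationary distribution be π with π = πP and π_1 + π_2 + π_3 = 1.
π_1 = 0.35·π_1 + 0.4·π_2 + 0.3·π_3
π_2 = 0.15·π_1 + 0.3·π_2 + 0.3·π_3
Solving with the normalization constraint gives π = (0.3420, 0.2487, 0.4093).
So the stationary probability of Flat is 0.2487.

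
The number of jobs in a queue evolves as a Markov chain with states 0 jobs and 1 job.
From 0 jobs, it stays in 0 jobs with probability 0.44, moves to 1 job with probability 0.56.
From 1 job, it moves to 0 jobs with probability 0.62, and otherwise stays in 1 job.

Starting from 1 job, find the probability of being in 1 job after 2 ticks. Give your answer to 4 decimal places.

Sum over the intermediate state after 1 tick:
P = P(1 job→0 jobs)·P(0 jobs→1 job) + P(1 job→1 job)·P(1 job→1 job)
  = 0.62×0.56 + 0.38×0.38
  = 0.3472 + 0.1444 = 0.4916

0.4916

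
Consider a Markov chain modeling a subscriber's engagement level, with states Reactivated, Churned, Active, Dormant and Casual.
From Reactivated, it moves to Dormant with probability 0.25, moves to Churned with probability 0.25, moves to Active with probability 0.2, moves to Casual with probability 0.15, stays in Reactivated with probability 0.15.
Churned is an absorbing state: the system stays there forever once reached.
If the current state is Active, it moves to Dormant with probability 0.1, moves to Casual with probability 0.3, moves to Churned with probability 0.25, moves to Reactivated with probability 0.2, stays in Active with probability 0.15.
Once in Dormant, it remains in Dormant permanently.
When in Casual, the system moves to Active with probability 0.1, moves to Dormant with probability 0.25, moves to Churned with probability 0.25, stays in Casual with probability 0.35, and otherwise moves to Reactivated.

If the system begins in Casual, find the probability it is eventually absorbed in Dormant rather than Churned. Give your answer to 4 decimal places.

Let h(s) be the probability of absorption at Dormant starting from transient state s. Then h(Dormant) = 1 and h(Churned) = 0. By first-step analysis:
h(Reactivated) = 0.15·h(Reactivated) + 0.25·0 + 0.2·h(Active) + 0.25·1 + 0.15·h(Casual)
h(Active) = 0.2·h(Reactivated) + 0.25·0 + 0.15·h(Active) + 0.1·1 + 0.3·h(Casual)
h(Casual) = 0.05·h(Reactivated) + 0.25·0 + 0.1·h(Active) + 0.25·1 + 0.35·h(Casual)
Solving: h(Reactivated) = 0.4732, h(Active) = 0.3993, h(Casual) = 0.4824.
Starting from Casual, the probability is 0.4824.

0.4824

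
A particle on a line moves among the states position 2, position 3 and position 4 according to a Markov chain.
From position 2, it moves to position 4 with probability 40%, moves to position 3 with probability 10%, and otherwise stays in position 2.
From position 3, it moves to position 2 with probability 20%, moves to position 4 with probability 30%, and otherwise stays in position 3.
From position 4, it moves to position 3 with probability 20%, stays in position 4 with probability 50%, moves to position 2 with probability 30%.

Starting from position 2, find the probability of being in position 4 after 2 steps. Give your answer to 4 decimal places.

0.4300

Sum over the intermediate state after 1 step:
P = P(position 2→position 2)·P(position 2→position 4) + P(position 2→position 3)·P(position 3→position 4) + P(position 2→position 4)·P(position 4→position 4)
  = 0.5×0.4 + 0.1×0.3 + 0.4×0.5
  = 0.2000 + 0.0300 + 0.2000 = 0.4300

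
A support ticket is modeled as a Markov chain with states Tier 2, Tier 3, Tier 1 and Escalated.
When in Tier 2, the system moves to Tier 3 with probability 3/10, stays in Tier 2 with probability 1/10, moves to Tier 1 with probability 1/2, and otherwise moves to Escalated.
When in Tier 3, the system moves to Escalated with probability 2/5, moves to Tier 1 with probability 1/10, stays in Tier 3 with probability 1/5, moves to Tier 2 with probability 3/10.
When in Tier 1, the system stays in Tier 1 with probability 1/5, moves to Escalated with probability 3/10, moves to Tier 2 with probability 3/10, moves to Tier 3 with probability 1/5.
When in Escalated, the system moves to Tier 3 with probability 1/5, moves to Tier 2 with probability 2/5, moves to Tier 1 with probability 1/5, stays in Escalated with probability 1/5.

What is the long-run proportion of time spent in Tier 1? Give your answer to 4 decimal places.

Let the stationary distribution be π with π = πP and π_1 + π_2 + π_3 + π_4 = 1.
π_1 = 0.1·π_1 + 0.3·π_2 + 0.3·π_3 + 0.4·π_4
π_2 = 0.3·π_1 + 0.2·π_2 + 0.2·π_3 + 0.2·π_4
π_3 = 0.5·π_1 + 0.1·π_2 + 0.2·π_3 + 0.2·π_4
Solving with the normalization constraint gives π = (0.2704, 0.2270, 0.2584, 0.2442).
So the stationary probability of Tier 1 is 0.2584.

0.2584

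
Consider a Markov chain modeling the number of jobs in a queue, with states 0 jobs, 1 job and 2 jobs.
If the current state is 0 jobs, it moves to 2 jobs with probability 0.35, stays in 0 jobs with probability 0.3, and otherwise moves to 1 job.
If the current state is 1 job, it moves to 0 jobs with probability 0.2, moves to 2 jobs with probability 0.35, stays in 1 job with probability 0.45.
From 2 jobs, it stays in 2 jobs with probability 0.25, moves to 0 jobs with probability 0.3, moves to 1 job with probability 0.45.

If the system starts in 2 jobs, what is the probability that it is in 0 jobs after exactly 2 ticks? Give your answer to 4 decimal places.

0.2550

Sum over the intermediate state after 1 tick:
P = P(2 jobs→0 jobs)·P(0 jobs→0 jobs) + P(2 jobs→1 job)·P(1 job→0 jobs) + P(2 jobs→2 jobs)·P(2 jobs→0 jobs)
  = 0.3×0.3 + 0.45×0.2 + 0.25×0.3
  = 0.0900 + 0.0900 + 0.0750 = 0.2550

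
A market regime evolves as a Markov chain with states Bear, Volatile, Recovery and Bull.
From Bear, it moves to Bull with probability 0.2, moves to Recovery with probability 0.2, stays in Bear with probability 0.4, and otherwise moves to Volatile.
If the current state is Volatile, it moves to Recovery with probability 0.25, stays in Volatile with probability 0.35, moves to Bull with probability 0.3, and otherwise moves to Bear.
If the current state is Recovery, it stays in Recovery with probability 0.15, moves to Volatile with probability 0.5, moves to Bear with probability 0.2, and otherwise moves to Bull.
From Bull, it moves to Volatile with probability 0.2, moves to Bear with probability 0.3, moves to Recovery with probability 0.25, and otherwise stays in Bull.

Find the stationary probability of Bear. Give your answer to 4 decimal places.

Let the stationary distribution be π with π = πP and π_1 + π_2 + π_3 + π_4 = 1.
π_1 = 0.4·π_1 + 0.1·π_2 + 0.2·π_3 + 0.3·π_4
π_2 = 0.2·π_1 + 0.35·π_2 + 0.5·π_3 + 0.2·π_4
π_3 = 0.2·π_1 + 0.25·π_2 + 0.15·π_3 + 0.25·π_4
Solving with the normalization constraint gives π = (0.2400, 0.3117, 0.2164, 0.2319).
So the stationary probability of Bear is 0.2400.

0.2400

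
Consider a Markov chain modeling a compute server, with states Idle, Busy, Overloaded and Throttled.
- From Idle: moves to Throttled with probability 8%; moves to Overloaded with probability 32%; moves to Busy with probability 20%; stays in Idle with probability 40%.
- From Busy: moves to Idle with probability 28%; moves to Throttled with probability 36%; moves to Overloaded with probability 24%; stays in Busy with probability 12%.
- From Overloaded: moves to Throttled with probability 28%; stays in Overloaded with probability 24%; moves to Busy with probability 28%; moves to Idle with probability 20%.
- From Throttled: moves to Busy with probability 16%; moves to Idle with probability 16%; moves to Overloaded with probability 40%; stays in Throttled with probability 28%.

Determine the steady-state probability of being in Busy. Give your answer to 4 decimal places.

Let the stationary distribution be π with π = πP and π_1 + π_2 + π_3 + π_4 = 1.
π_1 = 0.4·π_1 + 0.28·π_2 + 0.2·π_3 + 0.16·π_4
π_2 = 0.2·π_1 + 0.12·π_2 + 0.28·π_3 + 0.16·π_4
π_3 = 0.32·π_1 + 0.24·π_2 + 0.24·π_3 + 0.4·π_4
Solving with the normalization constraint gives π = (0.2576, 0.1983, 0.2997, 0.2443).
So the stationary probability of Busy is 0.1983.

0.1983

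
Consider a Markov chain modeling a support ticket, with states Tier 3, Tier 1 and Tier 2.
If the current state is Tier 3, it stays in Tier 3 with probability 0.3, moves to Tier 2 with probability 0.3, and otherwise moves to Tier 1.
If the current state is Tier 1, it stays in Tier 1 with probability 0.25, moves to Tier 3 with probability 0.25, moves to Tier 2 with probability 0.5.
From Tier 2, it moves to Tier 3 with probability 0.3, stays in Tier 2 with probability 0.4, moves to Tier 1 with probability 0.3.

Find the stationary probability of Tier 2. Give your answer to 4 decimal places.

0.4028

Let the stationary distribution be π with π = πP and π_1 + π_2 + π_3 = 1.
π_1 = 0.3·π_1 + 0.25·π_2 + 0.3·π_3
π_2 = 0.4·π_1 + 0.25·π_2 + 0.3·π_3
Solving with the normalization constraint gives π = (0.2844, 0.3128, 0.4028).
So the stationary probability of Tier 2 is 0.4028.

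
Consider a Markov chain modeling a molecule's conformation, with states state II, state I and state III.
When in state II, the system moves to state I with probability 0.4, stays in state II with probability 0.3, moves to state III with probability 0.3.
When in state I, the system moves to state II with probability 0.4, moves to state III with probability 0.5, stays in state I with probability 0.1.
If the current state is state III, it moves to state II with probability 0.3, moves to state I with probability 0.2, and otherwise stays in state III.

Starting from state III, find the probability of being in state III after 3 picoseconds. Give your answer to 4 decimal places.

0.4360

Propagate the distribution vector 3 picoseconds from state III.
After 0 picoseconds: (0.0000, 0.0000, 1.0000)
After 1 picosecond: (0.3000, 0.2000, 0.5000)
After 2 picoseconds: (0.3200, 0.2400, 0.4400)
After 3 picoseconds: (0.3240, 0.2400, 0.4360)
P(in state III after 3 picoseconds) = 0.4360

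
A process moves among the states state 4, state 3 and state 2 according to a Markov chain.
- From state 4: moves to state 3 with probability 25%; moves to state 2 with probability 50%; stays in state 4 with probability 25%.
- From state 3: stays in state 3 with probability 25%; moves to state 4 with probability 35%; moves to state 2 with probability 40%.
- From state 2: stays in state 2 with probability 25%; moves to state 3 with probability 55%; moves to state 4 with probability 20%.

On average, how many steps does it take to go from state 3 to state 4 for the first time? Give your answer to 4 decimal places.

Let t(s) be the expected number of steps to first reach state 4 from state s, with t(state 4) = 0. Conditioning on the first step:
t(state 3) = 1 + 0.25·t(state 3) + 0.4·t(state 2)
t(state 2) = 1 + 0.55·t(state 3) + 0.25·t(state 2)
Solving: t(state 3) = 3.3577, t(state 2) = 3.7956.
Expected steps from state 3 to state 4: 3.3577.

3.3577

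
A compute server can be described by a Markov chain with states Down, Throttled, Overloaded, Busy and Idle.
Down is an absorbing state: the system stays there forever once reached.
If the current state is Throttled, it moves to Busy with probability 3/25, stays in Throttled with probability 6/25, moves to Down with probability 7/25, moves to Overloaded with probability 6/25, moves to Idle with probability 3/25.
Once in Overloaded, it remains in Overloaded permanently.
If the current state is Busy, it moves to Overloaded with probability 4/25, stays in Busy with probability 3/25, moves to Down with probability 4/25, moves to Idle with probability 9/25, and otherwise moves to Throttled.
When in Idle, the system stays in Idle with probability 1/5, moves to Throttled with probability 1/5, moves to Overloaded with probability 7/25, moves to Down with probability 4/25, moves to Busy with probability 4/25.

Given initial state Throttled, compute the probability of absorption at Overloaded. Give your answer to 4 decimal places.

0.4909

Let h(s) be the probability of absorption at Overloaded starting from transient state s. Then h(Overloaded) = 1 and h(Down) = 0. By first-step analysis:
h(Throttled) = 0.28·0 + 0.24·h(Throttled) + 0.24·1 + 0.12·h(Busy) + 0.12·h(Idle)
h(Busy) = 0.16·0 + 0.2·h(Throttled) + 0.16·1 + 0.12·h(Busy) + 0.36·h(Idle)
h(Idle) = 0.16·0 + 0.2·h(Throttled) + 0.28·1 + 0.16·h(Busy) + 0.2·h(Idle)
Solving: h(Throttled) = 0.4909, h(Busy) = 0.5301, h(Idle) = 0.5787.
Starting from Throttled, the probability is 0.4909.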